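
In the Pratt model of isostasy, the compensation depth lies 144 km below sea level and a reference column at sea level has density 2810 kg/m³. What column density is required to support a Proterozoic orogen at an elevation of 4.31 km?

2730 kg/m³

Pratt balance: ρ_ref D = ρ (D + h).
ρ = ρ_ref D/(D + h) = 2810 × 144 km/(144 km + 4.31 km) = 2730 kg/m³.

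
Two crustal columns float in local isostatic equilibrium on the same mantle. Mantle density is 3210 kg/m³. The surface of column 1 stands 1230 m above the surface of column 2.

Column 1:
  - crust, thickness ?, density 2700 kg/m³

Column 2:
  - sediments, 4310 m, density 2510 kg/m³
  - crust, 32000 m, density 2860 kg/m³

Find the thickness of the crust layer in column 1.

Take the compensation level at the base of the deeper column (depth z_c below the surface of column 1) and equate Σ ρ_i t_i down to z_c; mantle fills any gap and the z_c terms cancel.
Column 1: x×2700 + (z_c − 0 − x)×3210
Column 2: 1230×0 + 4310×2510 + 32000×2860 + (z_c − 1230 − 36310)×3210
The z_c×3210 term appears on both sides and cancels. Collect the known terms of each column as K = Σ(ρt)_known − 3210 × (depth of known layers): K_1 = 0 − 3210×0 = 0; K_2 = 102338100 − 3210×(1230 + 36310) = −18165300.
Balance: K_1 − x×(3210 − 2700) = K_2, so x = (K_1 − K_2)/(3210 − 2700) = 18165300/510 = 35600 m.

35600 m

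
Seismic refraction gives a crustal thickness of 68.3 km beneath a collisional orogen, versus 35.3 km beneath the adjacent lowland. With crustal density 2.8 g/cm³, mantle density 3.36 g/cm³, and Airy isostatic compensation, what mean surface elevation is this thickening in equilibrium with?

5.5 km

Excess crust Δ = 68.3 km − 35.3 km = 33 km, split between elevation h and root r with h + r = Δ.
Airy balance ρ_c h = (ρ_m − ρ_c) r gives r = h ρ_c/(ρ_m − ρ_c), so h (1 + ρ_c/(ρ_m − ρ_c)) = Δ, i.e. h = Δ (ρ_m − ρ_c)/ρ_m.
h = 33 km × 0.56/3.36 = 5.5 km.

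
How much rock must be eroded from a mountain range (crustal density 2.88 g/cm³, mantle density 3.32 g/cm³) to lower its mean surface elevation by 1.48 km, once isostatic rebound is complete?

11.2 km

Net drop Δ = e − u = e − e ρ_c/ρ_m = e (ρ_m − ρ_c)/ρ_m.
e = Δ ρ_m/(ρ_m − ρ_c) = 1.48 km × 3.32/0.44 = 11.2 km.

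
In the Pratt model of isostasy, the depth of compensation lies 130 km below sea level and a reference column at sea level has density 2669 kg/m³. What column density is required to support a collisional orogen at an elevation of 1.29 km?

2640 kg/m³

Pratt balance: ρ_ref D = ρ (D + h).
ρ = ρ_ref D/(D + h) = 2669 × 130 km/(130 km + 1.29 km) = 2640 kg/m³.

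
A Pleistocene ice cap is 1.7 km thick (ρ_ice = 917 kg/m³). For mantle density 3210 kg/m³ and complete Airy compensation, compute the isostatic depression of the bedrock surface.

0.486 km

In Airy isostatic equilibrium: the ice load ρ_ice t is balanced by mantle displaced below, ρ_m s.
s = t ρ_ice / ρ_m = 1.7 km × 917/3210 = 0.486 km.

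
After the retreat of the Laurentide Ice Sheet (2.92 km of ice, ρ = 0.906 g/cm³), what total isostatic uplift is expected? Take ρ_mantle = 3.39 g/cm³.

Removing the load lets mantle flow back in; uplift u satisfies ρ_ice t = ρ_m u.
u = t ρ_ice/ρ_m = 2.92 km × 0.906/3.39 = 0.78 km.

0.78 km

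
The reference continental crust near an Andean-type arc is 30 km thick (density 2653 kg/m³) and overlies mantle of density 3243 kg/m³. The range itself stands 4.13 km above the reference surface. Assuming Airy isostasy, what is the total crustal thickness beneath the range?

52.7 km

Root depth r = h ρ_c / (ρ_m − ρ_c) = 4.13 km × 2653 / 590 = 18.57 km.
Total thickness = T + h + r = 30 km + 4.13 km + 18.57 km = 52.7 km.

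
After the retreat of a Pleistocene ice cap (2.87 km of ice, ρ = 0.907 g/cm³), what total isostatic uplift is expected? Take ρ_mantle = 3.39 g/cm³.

0.768 km

Removing the load lets mantle flow back in; uplift u satisfies ρ_ice t = ρ_m u.
u = t ρ_ice/ρ_m = 2.87 km × 0.907/3.39 = 0.768 km.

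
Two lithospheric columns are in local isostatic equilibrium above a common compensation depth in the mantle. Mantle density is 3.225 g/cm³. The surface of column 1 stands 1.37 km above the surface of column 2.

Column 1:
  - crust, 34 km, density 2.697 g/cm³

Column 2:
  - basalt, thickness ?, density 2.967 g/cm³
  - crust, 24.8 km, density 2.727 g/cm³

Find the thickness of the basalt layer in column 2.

4.59 km

Take the compensation level at the base of the deeper column (depth z_c below the surface of column 1) and equate Σ ρ_i t_i down to z_c; mantle fills any gap and the z_c terms cancel.
Column 1: 34×2.697 + (z_c − 34)×3.225
Column 2: 1.37×0 + x×2.967 + 24.8×2.727 + (z_c − 1.37 − 24.8 − x)×3.225
The z_c×3.225 term appears on both sides and cancels. Collect the known terms of each column as K = Σ(ρt)_known − 3.225 × (depth of known layers): K_1 = 91.698 − 3.225×34 = −17.952; K_2 = 67.6296 − 3.225×(1.37 + 24.8) = −16.76865.
Balance: K_1 = K_2 − x×(3.225 − 2.967), so x = (K_2 − K_1)/(3.225 − 2.967) = 1.18335/0.258 = 4.59 km.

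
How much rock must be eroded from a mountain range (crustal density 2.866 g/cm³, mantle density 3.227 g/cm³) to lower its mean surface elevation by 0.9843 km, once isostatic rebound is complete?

Net drop Δ = e − u = e − e ρ_c/ρ_m = e (ρ_m − ρ_c)/ρ_m.
e = Δ ρ_m/(ρ_m − ρ_c) = 0.9843 km × 3.227/0.361 = 8.8 km.

8.8 km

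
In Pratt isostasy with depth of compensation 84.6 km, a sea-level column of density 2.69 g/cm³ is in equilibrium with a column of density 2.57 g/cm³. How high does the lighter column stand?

3.95 km

ρ_ref D = ρ (D + h) → h = D (ρ_ref − ρ)/ρ.
h = 84.6 km × (2.69 − 2.57)/2.57 = 3.95 km.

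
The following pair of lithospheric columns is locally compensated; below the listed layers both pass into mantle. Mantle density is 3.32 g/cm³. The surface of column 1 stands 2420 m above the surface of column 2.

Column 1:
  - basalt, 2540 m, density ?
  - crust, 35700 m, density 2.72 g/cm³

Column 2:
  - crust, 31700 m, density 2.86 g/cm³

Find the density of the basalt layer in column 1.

2.85 g/cm³

Take the compensation level at the base of the deeper column (depth z_c below the surface of column 1) and equate Σ ρ_i t_i down to z_c; mantle fills any gap and the z_c terms cancel.
Column 1: 2540×ρ + 35700×2.72 + (z_c − 38240)×3.32
Column 2: 2420×0 + 31700×2.86 + (z_c − 2420 − 31700)×3.32
The z_c×3.32 term appears on both sides and cancels. Collect the known terms of each column as K = Σ(ρt)_known − 3.32 × (depth of known layers): K_1 = 97104 − 3.32×38240 = −29852.8; K_2 = 90662 − 3.32×(2420 + 31700) = −22616.4.
Balance: K_1 + 2540×ρ = K_2, so ρ = (K_2 − K_1)/2540 = 7236.4/2540 = 2.85 g/cm³.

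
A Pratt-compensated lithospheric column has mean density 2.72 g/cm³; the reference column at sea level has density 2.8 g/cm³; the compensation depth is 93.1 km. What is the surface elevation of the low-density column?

ρ_ref D = ρ (D + h) → h = D (ρ_ref − ρ)/ρ.
h = 93.1 km × (2.8 − 2.72)/2.72 = 2.74 km.

2.74 km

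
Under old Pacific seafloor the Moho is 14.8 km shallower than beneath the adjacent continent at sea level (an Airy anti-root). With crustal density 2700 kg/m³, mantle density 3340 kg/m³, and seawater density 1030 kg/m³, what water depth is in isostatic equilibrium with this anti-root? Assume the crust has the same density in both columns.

5.67 km

Replacing a thickness d of crust by seawater at the top must be balanced by replacing crust with mantle at the base: d (ρ_c − ρ_w) = a (ρ_m − ρ_c).
d = a (ρ_m − ρ_c)/(ρ_c − ρ_w) = 14.8 km × 640/1670 = 5.67 km.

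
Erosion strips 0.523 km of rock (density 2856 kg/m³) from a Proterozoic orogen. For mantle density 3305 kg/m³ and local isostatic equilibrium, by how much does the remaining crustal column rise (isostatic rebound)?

Unloading: uplift u = e ρ_c/ρ_m = 0.523 km × 2856/3305 = 0.452 km.

0.452 km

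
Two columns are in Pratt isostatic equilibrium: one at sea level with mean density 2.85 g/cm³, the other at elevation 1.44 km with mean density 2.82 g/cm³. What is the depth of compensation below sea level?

ρ_ref D = ρ (D + h) → D (ρ_ref − ρ) = ρ h.
D = ρ h/(ρ_ref − ρ) = 2.82 × 1.44 km/(2.85 − 2.82) = 135 km.

135 km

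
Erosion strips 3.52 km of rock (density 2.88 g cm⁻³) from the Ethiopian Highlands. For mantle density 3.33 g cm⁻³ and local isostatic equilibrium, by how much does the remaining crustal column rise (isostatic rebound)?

Unloading: uplift u = e ρ_c/ρ_m = 3.52 km × 2.88/3.33 = 3.04 km.

3.04 km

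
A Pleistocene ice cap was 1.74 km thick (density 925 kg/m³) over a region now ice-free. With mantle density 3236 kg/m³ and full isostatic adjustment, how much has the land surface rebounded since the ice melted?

0.497 km

Removing the load lets mantle flow back in; uplift u satisfies ρ_ice t = ρ_m u.
u = t ρ_ice/ρ_m = 1.74 km × 925/3236 = 0.497 km.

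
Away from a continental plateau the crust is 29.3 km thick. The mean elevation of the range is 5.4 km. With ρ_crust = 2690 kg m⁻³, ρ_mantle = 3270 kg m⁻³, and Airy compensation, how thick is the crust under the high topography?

59.7 km

Root depth r = h ρ_c / (ρ_m − ρ_c) = 5.4 km × 2690 / 580 = 25.04 km.
Total thickness = T + h + r = 29.3 km + 5.4 km + 25.04 km = 59.7 km.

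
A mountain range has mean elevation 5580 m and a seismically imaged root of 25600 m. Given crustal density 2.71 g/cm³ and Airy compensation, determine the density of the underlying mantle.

3.3 g/cm³

Airy balance: ρ_c h = (ρ_m − ρ_c) r → ρ_m = ρ_c (1 + h/r).
ρ_m = 2.71 × (1 + 5580 m/25600 m) = 3.3 g/cm³.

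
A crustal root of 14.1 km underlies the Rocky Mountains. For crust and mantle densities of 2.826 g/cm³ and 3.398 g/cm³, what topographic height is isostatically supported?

2.85 km

Balancing pressure at the compensation depth: ρ_c h = (ρ_m − ρ_c) r.
h = r (ρ_m − ρ_c) / ρ_c = 14.1 km × (3.398 − 2.826) / 2.826 = 2.85 km.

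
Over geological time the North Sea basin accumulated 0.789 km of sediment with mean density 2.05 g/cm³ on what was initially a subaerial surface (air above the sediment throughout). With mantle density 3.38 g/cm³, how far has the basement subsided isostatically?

Subaerial load: s = t ρ_sed / ρ_m = 0.789 km × 2.05/3.38 = 0.479 km.

0.479 km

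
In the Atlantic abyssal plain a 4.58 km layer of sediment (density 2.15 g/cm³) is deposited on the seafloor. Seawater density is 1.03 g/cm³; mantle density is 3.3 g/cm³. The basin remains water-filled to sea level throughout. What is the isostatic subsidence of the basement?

2.26 km

Submarine loading: the sediment displaces seawater, and the subsidence is in turn flooded, so s (ρ_m − ρ_w) = t (ρ_sed − ρ_w).
s = 4.58 km × (2.15 − 1.03) / (3.3 − 1.03) = 2.26 km.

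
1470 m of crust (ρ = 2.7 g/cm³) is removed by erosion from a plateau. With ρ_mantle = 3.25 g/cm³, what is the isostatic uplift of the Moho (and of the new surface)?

Unloading: uplift u = e ρ_c/ρ_m = 1470 m × 2.7/3.25 = 1220 m.

1220 m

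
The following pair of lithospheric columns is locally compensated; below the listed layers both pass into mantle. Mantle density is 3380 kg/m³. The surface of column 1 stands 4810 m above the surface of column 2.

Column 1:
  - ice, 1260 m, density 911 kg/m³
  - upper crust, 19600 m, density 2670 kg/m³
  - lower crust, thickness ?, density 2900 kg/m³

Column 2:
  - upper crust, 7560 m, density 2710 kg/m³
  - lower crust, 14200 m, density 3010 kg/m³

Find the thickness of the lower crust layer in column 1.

19900 m

Take the compensation level at the base of the deeper column (depth z_c below the surface of column 1) and equate Σ ρ_i t_i down to z_c; mantle fills any gap and the z_c terms cancel.
Column 1: 1260×911 + 19600×2670 + x×2900 + (z_c − 20860 − x)×3380
Column 2: 4810×0 + 7560×2710 + 14200×3010 + (z_c − 4810 − 21760)×3380
The z_c×3380 term appears on both sides and cancels. Collect the known terms of each column as K = Σ(ρt)_known − 3380 × (depth of known layers): K_1 = 53479860 − 3380×20860 = −17026940; K_2 = 63229600 − 3380×(4810 + 21760) = −26577000.
Balance: K_1 − x×(3380 − 2900) = K_2, so x = (K_1 − K_2)/(3380 − 2900) = 9550060/480 = 19900 m.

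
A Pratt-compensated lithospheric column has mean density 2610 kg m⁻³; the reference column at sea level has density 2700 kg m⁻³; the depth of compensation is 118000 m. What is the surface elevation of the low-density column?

ρ_ref D = ρ (D + h) → h = D (ρ_ref − ρ)/ρ.
h = 118000 m × (2700 − 2610)/2610 = 4070 m.

4070 m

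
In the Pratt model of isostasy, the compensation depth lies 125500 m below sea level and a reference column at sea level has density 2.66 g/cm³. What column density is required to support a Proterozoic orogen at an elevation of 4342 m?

Pratt balance: ρ_ref D = ρ (D + h).
ρ = ρ_ref D/(D + h) = 2.66 × 125500 m/(125500 m + 4342 m) = 2.57 g/cm³.

2.57 g/cm³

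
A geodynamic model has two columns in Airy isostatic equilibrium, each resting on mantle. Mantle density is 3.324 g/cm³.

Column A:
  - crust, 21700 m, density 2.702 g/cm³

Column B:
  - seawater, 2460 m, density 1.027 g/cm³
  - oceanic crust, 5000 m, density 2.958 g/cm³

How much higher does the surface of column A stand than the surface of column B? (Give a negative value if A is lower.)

For any compensation level in the mantle, the mantle terms cancel and isostasy reduces to e = (Σt_A − Σt_B) − (Σ(ρt)_A − Σ(ρt)_B) / ρ_m.
Σt_A = 21700 m; Σt_B = 7460 m; Σ(ρt)_A = 58633.4; Σ(ρt)_B = 17316.42 (in m·g/cm³).
e = (21700 − 7460) − (58633.4 − 17316.42) / 3.324 = 1810 m.

1810 m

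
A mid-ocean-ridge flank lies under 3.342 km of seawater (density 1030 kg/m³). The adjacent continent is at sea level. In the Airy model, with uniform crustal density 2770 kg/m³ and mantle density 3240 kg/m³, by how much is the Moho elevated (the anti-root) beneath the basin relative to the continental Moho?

12.4 km

In Airy isostatic equilibrium: replacing crust with seawater at the top is compensated by replacing crust with mantle at the base: d (ρ_c − ρ_w) = a (ρ_m − ρ_c).
a = d (ρ_c − ρ_w)/(ρ_m − ρ_c) = 3.342 km × 1740/470 = 12.4 km.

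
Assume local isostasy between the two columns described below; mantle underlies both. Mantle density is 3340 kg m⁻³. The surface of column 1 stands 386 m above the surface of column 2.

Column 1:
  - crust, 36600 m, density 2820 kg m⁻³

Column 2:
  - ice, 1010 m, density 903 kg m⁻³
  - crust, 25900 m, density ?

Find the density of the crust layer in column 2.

Take the compensation level at the base of the deeper column (depth z_c below the surface of column 1) and equate Σ ρ_i t_i down to z_c; mantle fills any gap and the z_c terms cancel.
Column 1: 36600×2820 + (z_c − 36600)×3340
Column 2: 386×0 + 1010×903 + 25900×ρ + (z_c − 386 − 26910)×3340
The z_c×3340 term appears on both sides and cancels. Collect the known terms of each column as K = Σ(ρt)_known − 3340 × (depth of known layers): K_1 = 103212000 − 3340×36600 = −19032000; K_2 = 912030 − 3340×(386 + 26910) = −90256610.
Balance: K_1 = K_2 + 25900×ρ, so ρ = (K_1 − K_2)/25900 = 71224600/25900 = 2750 kg m⁻³.

2750 kg m⁻³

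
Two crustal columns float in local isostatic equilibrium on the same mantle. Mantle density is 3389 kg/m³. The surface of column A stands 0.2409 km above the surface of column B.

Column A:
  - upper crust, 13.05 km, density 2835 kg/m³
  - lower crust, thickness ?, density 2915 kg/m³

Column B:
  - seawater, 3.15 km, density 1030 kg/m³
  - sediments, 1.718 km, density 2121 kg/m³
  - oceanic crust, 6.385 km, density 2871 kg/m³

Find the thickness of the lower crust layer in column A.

13.7 km

Take the compensation level at the base of the deeper column (depth z_c below the surface of column A) and equate Σ ρ_i t_i down to z_c; mantle fills any gap and the z_c terms cancel.
Column A: 13.05×2835 + x×2915 + (z_c − 13.05 − x)×3389
Column B: 0.2409×0 + 3.15×1030 + 1.718×2121 + 6.385×2871 + (z_c − 0.2409 − 11.253)×3389
The z_c×3389 term appears on both sides and cancels. Collect the known terms of each column as K = Σ(ρt)_known − 3389 × (depth of known layers): K_A = 36996.75 − 3389×13.05 = −7229.7; K_B = 25219.713 − 3389×(0.2409 + 11.253) = −13733.1141.
Balance: K_A − x×(3389 − 2915) = K_B, so x = (K_A − K_B)/(3389 − 2915) = 6503.41/474 = 13.7 km.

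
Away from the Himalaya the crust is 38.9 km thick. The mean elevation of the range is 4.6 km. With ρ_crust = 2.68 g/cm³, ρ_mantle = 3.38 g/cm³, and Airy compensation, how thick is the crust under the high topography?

61.1 km

Root depth r = h ρ_c / (ρ_m − ρ_c) = 4.6 km × 2.68 / 0.7 = 17.61 km.
Total thickness = T + h + r = 38.9 km + 4.6 km + 17.61 km = 61.1 km.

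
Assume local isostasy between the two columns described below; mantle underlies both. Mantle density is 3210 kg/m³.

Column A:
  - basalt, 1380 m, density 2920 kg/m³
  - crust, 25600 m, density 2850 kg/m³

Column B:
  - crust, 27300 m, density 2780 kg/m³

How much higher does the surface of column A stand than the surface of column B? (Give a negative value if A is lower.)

For any compensation level in the mantle, the mantle terms cancel and isostasy reduces to e = (Σt_A − Σt_B) − (Σ(ρt)_A − Σ(ρt)_B) / ρ_m.
Σt_A = 26980 m; Σt_B = 27300 m; Σ(ρt)_A = 76989600; Σ(ρt)_B = 75894000 (in m·kg/m³).
e = (26980 − 27300) − (76989600 − 75894000) / 3210 = −661 m.

−661 m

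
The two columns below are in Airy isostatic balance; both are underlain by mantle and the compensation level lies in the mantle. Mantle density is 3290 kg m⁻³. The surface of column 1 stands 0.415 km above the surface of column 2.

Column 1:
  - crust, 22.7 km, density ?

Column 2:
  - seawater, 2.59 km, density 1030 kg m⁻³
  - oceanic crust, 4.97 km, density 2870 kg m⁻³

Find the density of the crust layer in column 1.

2880 kg m⁻³

Take the compensation level at the base of the deeper column (depth z_c below the surface of column 1) and equate Σ ρ_i t_i down to z_c; mantle fills any gap and the z_c terms cancel.
Column 1: 22.7×ρ + (z_c − 22.7)×3290
Column 2: 0.415×0 + 2.59×1030 + 4.97×2870 + (z_c − 0.415 − 7.56)×3290
The z_c×3290 term appears on both sides and cancels. Collect the known terms of each column as K = Σ(ρt)_known − 3290 × (depth of known layers): K_1 = 0 − 3290×22.7 = −74683; K_2 = 16931.6 − 3290×(0.415 + 7.56) = −9306.15.
Balance: K_1 + 22.7×ρ = K_2, so ρ = (K_2 − K_1)/22.7 = 65376.8/22.7 = 2880 kg m⁻³.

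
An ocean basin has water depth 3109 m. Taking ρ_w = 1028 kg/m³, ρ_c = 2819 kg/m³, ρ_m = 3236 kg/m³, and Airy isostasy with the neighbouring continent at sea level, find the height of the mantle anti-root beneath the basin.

13400 m

For local isostatic compensation: replacing crust with seawater at the top is compensated by replacing crust with mantle at the base: d (ρ_c − ρ_w) = a (ρ_m − ρ_c).
a = d (ρ_c − ρ_w)/(ρ_m − ρ_c) = 3109 m × 1791/417 = 13400 m.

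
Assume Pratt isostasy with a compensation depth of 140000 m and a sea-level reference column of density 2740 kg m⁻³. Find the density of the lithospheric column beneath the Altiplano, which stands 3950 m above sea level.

2660 kg m⁻³

Pratt balance: ρ_ref D = ρ (D + h).
ρ = ρ_ref D/(D + h) = 2740 × 140000 m/(140000 m + 3950 m) = 2660 kg m⁻³.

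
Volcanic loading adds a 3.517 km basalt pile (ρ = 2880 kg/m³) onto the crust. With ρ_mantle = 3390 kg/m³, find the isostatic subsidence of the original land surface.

Subaerial loading: s = t ρ_load / ρ_m.
s = 3.517 km × 2880/3390 = 2.99 km.

2.99 km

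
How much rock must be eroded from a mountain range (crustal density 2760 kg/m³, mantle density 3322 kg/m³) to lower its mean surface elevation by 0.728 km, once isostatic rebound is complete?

4.3 km

Net drop Δ = e − u = e − e ρ_c/ρ_m = e (ρ_m − ρ_c)/ρ_m.
e = Δ ρ_m/(ρ_m − ρ_c) = 0.728 km × 3322/562 = 4.3 km.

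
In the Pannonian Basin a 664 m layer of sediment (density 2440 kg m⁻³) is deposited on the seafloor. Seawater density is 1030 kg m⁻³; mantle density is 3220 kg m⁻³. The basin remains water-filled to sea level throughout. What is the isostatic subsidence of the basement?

Submarine loading: the sediment displaces seawater, and the subsidence is in turn flooded, so s (ρ_m − ρ_w) = t (ρ_sed − ρ_w).
s = 664 m × (2440 − 1030) / (3220 − 1030) = 428 m.

428 m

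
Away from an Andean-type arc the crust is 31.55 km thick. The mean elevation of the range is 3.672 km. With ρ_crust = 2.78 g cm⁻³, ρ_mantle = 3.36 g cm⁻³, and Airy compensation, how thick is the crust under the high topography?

52.8 km

Root depth r = h ρ_c / (ρ_m − ρ_c) = 3.672 km × 2.78 / 0.58 = 17.6 km.
Total thickness = T + h + r = 31.55 km + 3.672 km + 17.6 km = 52.8 km.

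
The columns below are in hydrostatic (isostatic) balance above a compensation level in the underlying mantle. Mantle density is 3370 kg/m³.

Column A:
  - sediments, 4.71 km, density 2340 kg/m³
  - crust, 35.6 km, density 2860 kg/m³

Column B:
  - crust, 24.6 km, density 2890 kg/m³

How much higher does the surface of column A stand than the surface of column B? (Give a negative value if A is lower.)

For any compensation level in the mantle, the mantle terms cancel and isostasy reduces to e = (Σt_A − Σt_B) − (Σ(ρt)_A − Σ(ρt)_B) / ρ_m.
Σt_A = 40.31 km; Σt_B = 24.6 km; Σ(ρt)_A = 112837.4; Σ(ρt)_B = 71094 (in km·kg/m³).
e = (40.31 − 24.6) − (112837.4 − 71094) / 3370 = 3.32 km.

3.32 km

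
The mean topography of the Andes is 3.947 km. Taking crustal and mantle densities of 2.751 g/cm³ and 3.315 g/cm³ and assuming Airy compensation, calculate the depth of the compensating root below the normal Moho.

Equating mass per unit area of the two columns: the weight of the topography is balanced by the buoyancy of the root, ρ_c h = (ρ_m − ρ_c) r.
r = h · ρ_c / (ρ_m − ρ_c) = 3.947 km × 2.751 / (3.315 − 2.751) = 19.3 km.

19.3 km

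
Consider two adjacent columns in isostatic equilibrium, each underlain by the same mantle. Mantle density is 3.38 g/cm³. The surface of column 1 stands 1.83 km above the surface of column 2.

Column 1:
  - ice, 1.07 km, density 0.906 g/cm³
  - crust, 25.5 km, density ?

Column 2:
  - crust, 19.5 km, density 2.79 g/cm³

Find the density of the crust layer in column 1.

2.79 g/cm³

Take the compensation level at the base of the deeper column (depth z_c below the surface of column 1) and equate Σ ρ_i t_i down to z_c; mantle fills any gap and the z_c terms cancel.
Column 1: 1.07×0.906 + 25.5×ρ + (z_c − 26.57)×3.38
Column 2: 1.83×0 + 19.5×2.79 + (z_c − 1.83 − 19.5)×3.38
The z_c×3.38 term appears on both sides and cancels. Collect the known terms of each column as K = Σ(ρt)_known − 3.38 × (depth of known layers): K_1 = 0.96942 − 3.38×26.57 = −88.83718; K_2 = 54.405 − 3.38×(1.83 + 19.5) = −17.6904.
Balance: K_1 + 25.5×ρ = K_2, so ρ = (K_2 − K_1)/25.5 = 71.1468/25.5 = 2.79 g/cm³.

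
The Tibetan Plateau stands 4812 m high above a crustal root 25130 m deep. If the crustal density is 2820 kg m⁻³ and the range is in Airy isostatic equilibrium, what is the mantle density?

3360 kg m⁻³

Airy balance: ρ_c h = (ρ_m − ρ_c) r → ρ_m = ρ_c (1 + h/r).
ρ_m = 2820 × (1 + 4812 m/25130 m) = 3360 kg m⁻³.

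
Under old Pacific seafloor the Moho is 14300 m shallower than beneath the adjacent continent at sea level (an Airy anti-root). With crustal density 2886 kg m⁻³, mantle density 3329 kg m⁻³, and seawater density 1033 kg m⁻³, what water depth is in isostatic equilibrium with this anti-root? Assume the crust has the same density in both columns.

3420 m

Replacing a thickness d of crust by seawater at the top must be balanced by replacing crust with mantle at the base: d (ρ_c − ρ_w) = a (ρ_m − ρ_c).
d = a (ρ_m − ρ_c)/(ρ_c − ρ_w) = 14300 m × 443/1853 = 3420 m.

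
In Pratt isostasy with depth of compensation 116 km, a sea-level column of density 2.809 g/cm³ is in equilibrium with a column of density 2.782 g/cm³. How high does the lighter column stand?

ρ_ref D = ρ (D + h) → h = D (ρ_ref − ρ)/ρ.
h = 116 km × (2.809 − 2.782)/2.782 = 1.13 km.

1.13 km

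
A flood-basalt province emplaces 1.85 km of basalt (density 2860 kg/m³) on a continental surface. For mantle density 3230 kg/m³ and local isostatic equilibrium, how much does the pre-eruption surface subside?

1.64 km

Subaerial loading: s = t ρ_load / ρ_m.
s = 1.85 km × 2860/3230 = 1.64 km.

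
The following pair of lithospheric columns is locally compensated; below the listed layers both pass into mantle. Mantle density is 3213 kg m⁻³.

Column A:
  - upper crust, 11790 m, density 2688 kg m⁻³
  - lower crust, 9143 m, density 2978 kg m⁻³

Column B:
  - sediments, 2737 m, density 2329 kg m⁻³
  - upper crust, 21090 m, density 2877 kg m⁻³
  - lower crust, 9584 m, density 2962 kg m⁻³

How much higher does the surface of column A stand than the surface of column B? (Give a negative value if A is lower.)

−1110 m

For any compensation level in the mantle, the mantle terms cancel and isostasy reduces to e = (Σt_A − Σt_B) − (Σ(ρt)_A − Σ(ρt)_B) / ρ_m.
Σt_A = 20933 m; Σt_B = 33411 m; Σ(ρt)_A = 58919374; Σ(ρt)_B = 95438211 (in m·kg m⁻³).
e = (20933 − 33411) − (58919374 − 95438211) / 3213 = −1110 m.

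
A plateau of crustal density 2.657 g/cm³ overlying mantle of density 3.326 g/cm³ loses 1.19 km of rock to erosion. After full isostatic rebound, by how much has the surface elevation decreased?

0.239 km

Rebound u = e ρ_c/ρ_m = 1.19 km × 2.657/3.326 = 0.9506 km.
Net surface drop = e − u = 1.19 km − 0.9506 km = e (ρ_m − ρ_c)/ρ_m = 0.239 km.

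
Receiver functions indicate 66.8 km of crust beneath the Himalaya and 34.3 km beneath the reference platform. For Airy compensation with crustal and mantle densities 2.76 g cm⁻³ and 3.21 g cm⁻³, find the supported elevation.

4.56 km

Excess crust Δ = 66.8 km − 34.3 km = 32.5 km, split between elevation h and root r with h + r = Δ.
Airy balance ρ_c h = (ρ_m − ρ_c) r gives r = h ρ_c/(ρ_m − ρ_c), so h (1 + ρ_c/(ρ_m − ρ_c)) = Δ, i.e. h = Δ (ρ_m − ρ_c)/ρ_m.
h = 32.5 km × 0.45/3.21 = 4.56 km.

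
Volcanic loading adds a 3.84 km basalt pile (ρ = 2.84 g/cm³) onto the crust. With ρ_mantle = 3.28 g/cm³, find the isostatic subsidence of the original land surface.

Subaerial loading: s = t ρ_load / ρ_m.
s = 3.84 km × 2.84/3.28 = 3.32 km.

3.32 km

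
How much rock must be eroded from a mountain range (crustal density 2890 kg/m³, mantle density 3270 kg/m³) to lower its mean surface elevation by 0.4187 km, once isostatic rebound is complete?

Net drop Δ = e − u = e − e ρ_c/ρ_m = e (ρ_m − ρ_c)/ρ_m.
e = Δ ρ_m/(ρ_m − ρ_c) = 0.4187 km × 3270/380 = 3.6 km.

3.6 km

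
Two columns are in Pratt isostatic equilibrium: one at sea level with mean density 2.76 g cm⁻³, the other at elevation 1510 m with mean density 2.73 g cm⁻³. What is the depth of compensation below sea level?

137000 m

ρ_ref D = ρ (D + h) → D (ρ_ref − ρ) = ρ h.
D = ρ h/(ρ_ref − ρ) = 2.73 × 1510 m/(2.76 − 2.73) = 137000 m.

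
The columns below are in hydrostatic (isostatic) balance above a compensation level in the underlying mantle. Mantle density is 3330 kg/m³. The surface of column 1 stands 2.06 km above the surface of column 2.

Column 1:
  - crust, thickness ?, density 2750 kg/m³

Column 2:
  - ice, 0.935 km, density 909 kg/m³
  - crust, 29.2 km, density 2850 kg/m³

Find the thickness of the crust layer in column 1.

Take the compensation level at the base of the deeper column (depth z_c below the surface of column 1) and equate Σ ρ_i t_i down to z_c; mantle fills any gap and the z_c terms cancel.
Column 1: x×2750 + (z_c − 0 − x)×3330
Column 2: 2.06×0 + 0.935×909 + 29.2×2850 + (z_c − 2.06 − 30.135)×3330
The z_c×3330 term appears on both sides and cancels. Collect the known terms of each column as K = Σ(ρt)_known − 3330 × (depth of known layers): K_1 = 0 − 3330×0 = 0; K_2 = 84069.915 − 3330×(2.06 + 30.135) = −23139.435.
Balance: K_1 − x×(3330 − 2750) = K_2, so x = (K_1 − K_2)/(3330 − 2750) = 23139.4/580 = 39.9 km.

39.9 km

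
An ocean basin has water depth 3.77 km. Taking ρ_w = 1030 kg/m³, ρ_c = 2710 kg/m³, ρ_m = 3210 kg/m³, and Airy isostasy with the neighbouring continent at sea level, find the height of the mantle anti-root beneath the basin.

12.7 km

For local isostatic compensation: replacing crust with seawater at the top is compensated by replacing crust with mantle at the base: d (ρ_c − ρ_w) = a (ρ_m − ρ_c).
a = d (ρ_c − ρ_w)/(ρ_m − ρ_c) = 3.77 km × 1680/500 = 12.7 km.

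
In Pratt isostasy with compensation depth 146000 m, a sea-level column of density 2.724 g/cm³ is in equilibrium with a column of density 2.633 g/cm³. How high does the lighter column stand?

ρ_ref D = ρ (D + h) → h = D (ρ_ref − ρ)/ρ.
h = 146000 m × (2.724 − 2.633)/2.633 = 5050 m.

5050 m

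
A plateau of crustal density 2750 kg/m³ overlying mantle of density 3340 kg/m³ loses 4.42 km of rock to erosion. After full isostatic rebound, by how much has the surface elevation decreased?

Rebound u = e ρ_c/ρ_m = 4.42 km × 2750/3340 = 3.639 km.
Net surface drop = e − u = 4.42 km − 3.639 km = e (ρ_m − ρ_c)/ρ_m = 0.781 km.

0.781 km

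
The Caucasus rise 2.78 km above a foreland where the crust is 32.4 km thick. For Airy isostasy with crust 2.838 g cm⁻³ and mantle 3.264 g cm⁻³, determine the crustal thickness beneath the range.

53.7 km

Root depth r = h ρ_c / (ρ_m − ρ_c) = 2.78 km × 2.838 / 0.426 = 18.52 km.
Total thickness = T + h + r = 32.4 km + 2.78 km + 18.52 km = 53.7 km.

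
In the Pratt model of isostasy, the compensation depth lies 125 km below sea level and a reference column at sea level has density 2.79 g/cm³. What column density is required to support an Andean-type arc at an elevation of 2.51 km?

Pratt balance: ρ_ref D = ρ (D + h).
ρ = ρ_ref D/(D + h) = 2.79 × 125 km/(125 km + 2.51 km) = 2.74 g/cm³.

2.74 g/cm³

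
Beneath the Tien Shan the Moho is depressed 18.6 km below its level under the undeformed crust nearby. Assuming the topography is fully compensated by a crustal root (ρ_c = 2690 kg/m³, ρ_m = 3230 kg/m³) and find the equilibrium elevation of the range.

3.73 km

Equating mass per unit area of the two columns: ρ_c h = (ρ_m − ρ_c) r.
h = r (ρ_m − ρ_c) / ρ_c = 18.6 km × (3230 − 2690) / 2690 = 3.73 km.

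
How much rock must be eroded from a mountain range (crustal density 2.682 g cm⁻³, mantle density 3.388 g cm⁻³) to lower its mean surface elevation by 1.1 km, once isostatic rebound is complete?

Net drop Δ = e − u = e − e ρ_c/ρ_m = e (ρ_m − ρ_c)/ρ_m.
e = Δ ρ_m/(ρ_m − ρ_c) = 1.1 km × 3.388/0.706 = 5.28 km.

5.28 km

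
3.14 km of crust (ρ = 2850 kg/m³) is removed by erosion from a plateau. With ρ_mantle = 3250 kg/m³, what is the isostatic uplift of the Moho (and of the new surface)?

2.75 km

Unloading: uplift u = e ρ_c/ρ_m = 3.14 km × 2850/3250 = 2.75 km.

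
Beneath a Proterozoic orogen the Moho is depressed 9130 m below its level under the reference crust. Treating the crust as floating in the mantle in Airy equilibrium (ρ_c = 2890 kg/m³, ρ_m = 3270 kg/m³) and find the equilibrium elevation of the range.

Isostatic balance requires: ρ_c h = (ρ_m − ρ_c) r.
h = r (ρ_m − ρ_c) / ρ_c = 9130 m × (3270 − 2890) / 2890 = 1200 m.

1200 m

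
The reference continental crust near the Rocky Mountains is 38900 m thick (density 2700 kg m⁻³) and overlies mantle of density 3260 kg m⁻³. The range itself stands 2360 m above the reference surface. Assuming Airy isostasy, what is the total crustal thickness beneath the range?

52600 m

Root depth r = h ρ_c / (ρ_m − ρ_c) = 2360 m × 2700 / 560 = 11380 m.
Total thickness = T + h + r = 38900 m + 2360 m + 11380 m = 52600 m.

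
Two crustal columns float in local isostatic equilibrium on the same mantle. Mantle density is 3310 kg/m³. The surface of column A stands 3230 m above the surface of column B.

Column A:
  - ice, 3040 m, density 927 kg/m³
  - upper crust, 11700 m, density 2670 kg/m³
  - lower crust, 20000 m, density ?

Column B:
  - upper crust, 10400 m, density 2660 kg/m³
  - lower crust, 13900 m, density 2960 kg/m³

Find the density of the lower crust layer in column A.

2930 kg/m³

Take the compensation level at the base of the deeper column (depth z_c below the surface of column A) and equate Σ ρ_i t_i down to z_c; mantle fills any gap and the z_c terms cancel.
Column A: 3040×927 + 11700×2670 + 20000×ρ + (z_c − 34740)×3310
Column B: 3230×0 + 10400×2660 + 13900×2960 + (z_c − 3230 − 24300)×3310
The z_c×3310 term appears on both sides and cancels. Collect the known terms of each column as K = Σ(ρt)_known − 3310 × (depth of known layers): K_A = 34057080 − 3310×34740 = −80932320; K_B = 68808000 − 3310×(3230 + 24300) = −22316300.
Balance: K_A + 20000×ρ = K_B, so ρ = (K_B − K_A)/20000 = 58616000/20000 = 2930 kg/m³.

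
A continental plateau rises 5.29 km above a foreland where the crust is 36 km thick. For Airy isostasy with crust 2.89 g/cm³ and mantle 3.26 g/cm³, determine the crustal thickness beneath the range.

Root depth r = h ρ_c / (ρ_m − ρ_c) = 5.29 km × 2.89 / 0.37 = 41.32 km.
Total thickness = T + h + r = 36 km + 5.29 km + 41.32 km = 82.6 km.

82.6 km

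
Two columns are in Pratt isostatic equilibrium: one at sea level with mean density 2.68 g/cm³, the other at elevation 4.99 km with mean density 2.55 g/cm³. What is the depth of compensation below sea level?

ρ_ref D = ρ (D + h) → D (ρ_ref − ρ) = ρ h.
D = ρ h/(ρ_ref − ρ) = 2.55 × 4.99 km/(2.68 − 2.55) = 97.9 km.

97.9 km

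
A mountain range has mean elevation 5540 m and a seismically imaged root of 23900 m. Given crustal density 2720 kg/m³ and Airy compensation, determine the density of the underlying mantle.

Airy balance: ρ_c h = (ρ_m − ρ_c) r → ρ_m = ρ_c (1 + h/r).
ρ_m = 2720 × (1 + 5540 m/23900 m) = 3350 kg/m³.

3350 kg/m³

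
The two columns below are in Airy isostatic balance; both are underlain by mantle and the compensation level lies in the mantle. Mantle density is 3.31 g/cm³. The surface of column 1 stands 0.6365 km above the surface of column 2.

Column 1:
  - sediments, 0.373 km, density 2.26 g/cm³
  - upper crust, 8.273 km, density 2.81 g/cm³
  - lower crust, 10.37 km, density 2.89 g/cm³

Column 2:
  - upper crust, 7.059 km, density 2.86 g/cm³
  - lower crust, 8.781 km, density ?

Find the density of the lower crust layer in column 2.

Take the compensation level at the base of the deeper column (depth z_c below the surface of column 1) and equate Σ ρ_i t_i down to z_c; mantle fills any gap and the z_c terms cancel.
Column 1: 0.373×2.26 + 8.273×2.81 + 10.37×2.89 + (z_c − 19.016)×3.31
Column 2: 0.6365×0 + 7.059×2.86 + 8.781×ρ + (z_c − 0.6365 − 15.84)×3.31
The z_c×3.31 term appears on both sides and cancels. Collect the known terms of each column as K = Σ(ρt)_known − 3.31 × (depth of known layers): K_1 = 54.05941 − 3.31×19.016 = −8.88355; K_2 = 20.18874 − 3.31×(0.6365 + 15.84) = −34.348475.
Balance: K_1 = K_2 + 8.781×ρ, so ρ = (K_1 − K_2)/8.781 = 25.4649/8.781 = 2.9 g/cm³.

2.9 g/cm³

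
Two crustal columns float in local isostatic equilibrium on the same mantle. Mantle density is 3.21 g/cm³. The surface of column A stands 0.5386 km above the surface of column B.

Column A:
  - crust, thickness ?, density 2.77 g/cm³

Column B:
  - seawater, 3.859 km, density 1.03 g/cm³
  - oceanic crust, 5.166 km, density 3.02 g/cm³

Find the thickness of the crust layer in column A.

25.3 km

Take the compensation level at the base of the deeper column (depth z_c below the surface of column A) and equate Σ ρ_i t_i down to z_c; mantle fills any gap and the z_c terms cancel.
Column A: x×2.77 + (z_c − 0 − x)×3.21
Column B: 0.5386×0 + 3.859×1.03 + 5.166×3.02 + (z_c − 0.5386 − 9.025)×3.21
The z_c×3.21 term appears on both sides and cancels. Collect the known terms of each column as K = Σ(ρt)_known − 3.21 × (depth of known layers): K_A = 0 − 3.21×0 = 0; K_B = 19.57609 − 3.21×(0.5386 + 9.025) = −11.123066.
Balance: K_A − x×(3.21 − 2.77) = K_B, so x = (K_A − K_B)/(3.21 − 2.77) = 11.1231/0.44 = 25.3 km.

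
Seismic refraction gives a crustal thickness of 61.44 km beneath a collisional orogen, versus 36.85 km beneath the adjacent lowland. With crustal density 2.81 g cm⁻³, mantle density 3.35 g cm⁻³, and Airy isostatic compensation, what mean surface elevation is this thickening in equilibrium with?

Excess crust Δ = 61.44 km − 36.85 km = 24.59 km, split between elevation h and root r with h + r = Δ.
Airy balance ρ_c h = (ρ_m − ρ_c) r gives r = h ρ_c/(ρ_m − ρ_c), so h (1 + ρ_c/(ρ_m − ρ_c)) = Δ, i.e. h = Δ (ρ_m − ρ_c)/ρ_m.
h = 24.59 km × 0.54/3.35 = 3.96 km.

3.96 km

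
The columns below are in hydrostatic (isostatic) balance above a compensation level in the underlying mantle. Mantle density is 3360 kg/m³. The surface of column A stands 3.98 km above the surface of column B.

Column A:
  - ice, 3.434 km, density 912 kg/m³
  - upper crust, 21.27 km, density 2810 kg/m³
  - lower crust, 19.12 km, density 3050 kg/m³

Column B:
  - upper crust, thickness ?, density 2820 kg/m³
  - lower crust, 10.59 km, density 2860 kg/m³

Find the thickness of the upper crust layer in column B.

Take the compensation level at the base of the deeper column (depth z_c below the surface of column A) and equate Σ ρ_i t_i down to z_c; mantle fills any gap and the z_c terms cancel.
Column A: 3.434×912 + 21.27×2810 + 19.12×3050 + (z_c − 43.824)×3360
Column B: 3.98×0 + x×2820 + 10.59×2860 + (z_c − 3.98 − 10.59 − x)×3360
The z_c×3360 term appears on both sides and cancels. Collect the known terms of each column as K = Σ(ρt)_known − 3360 × (depth of known layers): K_A = 121216.508 − 3360×43.824 = −26032.132; K_B = 30287.4 − 3360×(3.98 + 10.59) = −18667.8.
Balance: K_A = K_B − x×(3360 − 2820), so x = (K_B − K_A)/(3360 − 2820) = 7364.33/540 = 13.6 km.

13.6 km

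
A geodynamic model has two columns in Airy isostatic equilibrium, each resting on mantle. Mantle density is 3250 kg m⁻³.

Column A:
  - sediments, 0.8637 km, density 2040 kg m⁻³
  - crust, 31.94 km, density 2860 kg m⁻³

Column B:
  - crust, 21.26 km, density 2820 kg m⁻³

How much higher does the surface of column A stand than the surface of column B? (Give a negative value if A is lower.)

1.34 km

For any compensation level in the mantle, the mantle terms cancel and isostasy reduces to e = (Σt_A − Σt_B) − (Σ(ρt)_A − Σ(ρt)_B) / ρ_m.
Σt_A = 32.8037 km; Σt_B = 21.26 km; Σ(ρt)_A = 93110.348; Σ(ρt)_B = 59953.2 (in km·kg m⁻³).
e = (32.8037 − 21.26) − (93110.348 − 59953.2) / 3250 = 1.34 km.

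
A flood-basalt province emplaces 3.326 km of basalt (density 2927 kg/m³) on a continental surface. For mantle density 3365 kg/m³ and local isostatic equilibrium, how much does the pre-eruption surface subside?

Subaerial loading: s = t ρ_load / ρ_m.
s = 3.326 km × 2927/3365 = 2.89 km.

2.89 km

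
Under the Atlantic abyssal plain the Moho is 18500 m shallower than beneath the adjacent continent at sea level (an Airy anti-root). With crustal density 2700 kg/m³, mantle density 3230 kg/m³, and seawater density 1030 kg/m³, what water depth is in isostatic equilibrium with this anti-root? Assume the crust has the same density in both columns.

5870 m

Replacing a thickness d of crust by seawater at the top must be balanced by replacing crust with mantle at the base: d (ρ_c − ρ_w) = a (ρ_m − ρ_c).
d = a (ρ_m − ρ_c)/(ρ_c − ρ_w) = 18500 m × 530/1670 = 5870 m.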